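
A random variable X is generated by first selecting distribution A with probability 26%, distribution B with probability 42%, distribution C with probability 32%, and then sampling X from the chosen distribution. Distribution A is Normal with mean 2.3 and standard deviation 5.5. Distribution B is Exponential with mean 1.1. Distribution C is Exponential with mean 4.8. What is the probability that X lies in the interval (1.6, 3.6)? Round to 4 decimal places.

0.1977

Conditional on each component, P(1.6 < X < 3.6): A: 0.144062; B: 0.195604; C: 0.244165.
By total probability, P(1.6 < X < 3.6) = 0.26·0.144062 + 0.42·0.195604 + 0.32·0.244165 = 0.197742.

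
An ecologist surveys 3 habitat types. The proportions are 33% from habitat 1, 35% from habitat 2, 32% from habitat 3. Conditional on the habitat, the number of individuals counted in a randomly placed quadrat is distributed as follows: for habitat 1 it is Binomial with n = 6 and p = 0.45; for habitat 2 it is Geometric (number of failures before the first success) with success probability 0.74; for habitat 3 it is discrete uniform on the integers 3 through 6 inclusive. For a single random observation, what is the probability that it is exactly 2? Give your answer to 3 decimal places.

0.109

Conditional on each habitat, P(X = 2): 1: 0.27795; 2: 0.050024; 3: 0.
By total probability, P(X = 2) = 0.33·0.27795 + 0.35·0.050024 + 0.32·0 = 0.109232.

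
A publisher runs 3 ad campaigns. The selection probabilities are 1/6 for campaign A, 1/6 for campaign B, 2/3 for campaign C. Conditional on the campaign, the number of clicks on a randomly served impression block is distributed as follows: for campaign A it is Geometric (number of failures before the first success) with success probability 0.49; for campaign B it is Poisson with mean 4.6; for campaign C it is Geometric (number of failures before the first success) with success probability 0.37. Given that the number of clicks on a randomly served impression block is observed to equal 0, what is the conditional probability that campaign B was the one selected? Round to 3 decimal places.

0.005

Likelihoods P(X=0 | ·): A: 0.49; B: 0.0100518; C: 0.37.
Posterior ∝ prior × likelihood. Numerator for B: 0.166667·0.0100518 = 0.00167531.
Normalizing constant: 0.166667·0.49 + 0.166667·0.0100518 + 0.666667·0.37 = 0.330009.
P(B | observation) = 0.00167531 / 0.330009 = 0.00507655.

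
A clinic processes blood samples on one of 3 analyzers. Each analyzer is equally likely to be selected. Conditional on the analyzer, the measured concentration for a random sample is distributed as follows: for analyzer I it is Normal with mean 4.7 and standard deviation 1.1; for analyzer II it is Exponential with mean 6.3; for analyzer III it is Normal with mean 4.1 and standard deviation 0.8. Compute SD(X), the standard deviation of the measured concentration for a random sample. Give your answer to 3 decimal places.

Per component, I: μ=4.7, E[X²]=23.3; II: μ=6.3, E[X²]=79.38; III: μ=4.1, E[X²]=17.45.
E[X] = 0.333333·4.7 + 0.333333·6.3 + 0.333333·4.1 = 5.03333.
E[X²] = 0.333333·23.3 + 0.333333·79.38 + 0.333333·17.45 = 40.0433.
Var(X) = E[X²] − (E[X])² = 40.0433 − 25.3344 = 14.7089.
SD(X) = √14.7089 = 3.83522.

3.835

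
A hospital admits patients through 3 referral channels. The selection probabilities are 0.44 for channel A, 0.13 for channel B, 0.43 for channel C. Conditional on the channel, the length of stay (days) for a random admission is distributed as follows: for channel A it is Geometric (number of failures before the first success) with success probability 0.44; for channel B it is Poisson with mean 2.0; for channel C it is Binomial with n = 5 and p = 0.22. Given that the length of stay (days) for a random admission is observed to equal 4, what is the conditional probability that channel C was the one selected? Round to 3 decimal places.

Likelihoods P(X=4 | ·): A: 0.0432718; B: 0.0902235; C: 0.00913598.
Posterior ∝ prior × likelihood. Numerator for C: 0.43·0.00913598 = 0.00392847.
Normalizing constant: 0.44·0.0432718 + 0.13·0.0902235 + 0.43·0.00913598 = 0.0346971.
P(C | observation) = 0.00392847 / 0.0346971 = 0.113222.

0.113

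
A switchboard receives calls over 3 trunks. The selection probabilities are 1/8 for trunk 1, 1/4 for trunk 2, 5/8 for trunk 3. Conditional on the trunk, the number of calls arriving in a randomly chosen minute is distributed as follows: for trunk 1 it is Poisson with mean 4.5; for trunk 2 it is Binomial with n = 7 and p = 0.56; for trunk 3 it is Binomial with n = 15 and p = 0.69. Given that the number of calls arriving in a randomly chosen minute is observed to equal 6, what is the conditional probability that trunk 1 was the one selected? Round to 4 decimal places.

Likelihoods P(X=6 | ·): 1: 0.12812; 2: 0.0949902; 3: 0.0142808.
Posterior ∝ prior × likelihood. Numerator for 1: 0.125·0.12812 = 0.016015.
Normalizing constant: 0.125·0.12812 + 0.25·0.0949902 + 0.625·0.0142808 = 0.0486881.
P(1 | observation) = 0.016015 / 0.0486881 = 0.328931.

0.3289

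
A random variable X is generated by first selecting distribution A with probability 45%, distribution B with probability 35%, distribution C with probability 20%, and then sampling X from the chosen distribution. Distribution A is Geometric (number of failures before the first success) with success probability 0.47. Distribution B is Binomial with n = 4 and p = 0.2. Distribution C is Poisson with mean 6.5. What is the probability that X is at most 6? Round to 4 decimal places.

Conditional on each component, P(X ≤ 6): A: 0.988253; B: 1; C: 0.526524.
By total probability, P(X ≤ 6) = 0.45·0.988253 + 0.35·1 + 0.2·0.526524 = 0.900019.

0.9000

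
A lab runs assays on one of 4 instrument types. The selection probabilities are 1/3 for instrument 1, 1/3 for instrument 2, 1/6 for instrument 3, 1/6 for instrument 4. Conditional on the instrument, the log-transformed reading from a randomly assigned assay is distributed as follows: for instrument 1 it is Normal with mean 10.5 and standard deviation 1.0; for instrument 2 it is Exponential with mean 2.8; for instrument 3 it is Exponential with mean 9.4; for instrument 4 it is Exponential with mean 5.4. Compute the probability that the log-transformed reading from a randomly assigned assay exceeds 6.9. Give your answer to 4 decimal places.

Conditional on each instrument, P(X > 6.9): 1: 0.999841; 2: 0.0850696; 3: 0.479965; 4: 0.278656.
By total probability, P(X > 6.9) = 0.333333·0.999841 + 0.333333·0.0850696 + 0.166667·0.479965 + 0.166667·0.278656 = 0.488074.

0.4881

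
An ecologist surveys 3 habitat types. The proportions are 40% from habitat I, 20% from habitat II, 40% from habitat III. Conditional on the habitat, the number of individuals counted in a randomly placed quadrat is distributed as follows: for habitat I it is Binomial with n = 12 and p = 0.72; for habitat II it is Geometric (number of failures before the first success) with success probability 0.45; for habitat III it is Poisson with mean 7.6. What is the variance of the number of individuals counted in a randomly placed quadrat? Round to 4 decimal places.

Per component, I: μ=8.64, E[X²]=77.0688; II: μ=1.22222, E[X²]=4.20988; III: μ=7.6, E[X²]=65.36.
E[X] = 0.4·8.64 + 0.2·1.22222 + 0.4·7.6 = 6.74044.
E[X²] = 0.4·77.0688 + 0.2·4.20988 + 0.4·65.36 = 57.8135.
Var(X) = E[X²] − (E[X])² = 57.8135 − 45.4336 = 12.3799.

12.3799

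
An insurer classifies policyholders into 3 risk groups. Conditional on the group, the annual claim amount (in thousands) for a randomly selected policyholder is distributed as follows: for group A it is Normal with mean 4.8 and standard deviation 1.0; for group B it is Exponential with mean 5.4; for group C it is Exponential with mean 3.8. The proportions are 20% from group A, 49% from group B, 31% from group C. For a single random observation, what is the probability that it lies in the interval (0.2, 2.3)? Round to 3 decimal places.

0.278

Conditional on each group, P(0.2 < X < 2.3): A: 0.00620755; B: 0.310476; C: 0.402799.
By total probability, P(0.2 < X < 2.3) = 0.2·0.00620755 + 0.49·0.310476 + 0.31·0.402799 = 0.278242.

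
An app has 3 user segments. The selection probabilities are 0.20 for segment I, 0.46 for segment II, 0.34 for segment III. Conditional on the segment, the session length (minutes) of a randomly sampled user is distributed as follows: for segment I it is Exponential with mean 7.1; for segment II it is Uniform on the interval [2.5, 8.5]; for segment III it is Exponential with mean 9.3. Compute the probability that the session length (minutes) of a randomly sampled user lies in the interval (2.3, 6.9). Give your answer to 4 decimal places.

Conditional on each segment, P(2.3 < X < 6.9): I: 0.344901; II: 0.733333; III: 0.304706.
By total probability, P(2.3 < X < 6.9) = 0.2·0.344901 + 0.46·0.733333 + 0.34·0.304706 = 0.509914.

0.5099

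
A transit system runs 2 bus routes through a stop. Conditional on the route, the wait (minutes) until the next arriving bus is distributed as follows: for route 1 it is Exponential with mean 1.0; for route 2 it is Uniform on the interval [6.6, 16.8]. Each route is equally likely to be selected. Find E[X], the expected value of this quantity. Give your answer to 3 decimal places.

Component means — 1: 1; 2: 11.7.
E[X] = 0.5·1 + 0.5·11.7 = 6.35.

6.350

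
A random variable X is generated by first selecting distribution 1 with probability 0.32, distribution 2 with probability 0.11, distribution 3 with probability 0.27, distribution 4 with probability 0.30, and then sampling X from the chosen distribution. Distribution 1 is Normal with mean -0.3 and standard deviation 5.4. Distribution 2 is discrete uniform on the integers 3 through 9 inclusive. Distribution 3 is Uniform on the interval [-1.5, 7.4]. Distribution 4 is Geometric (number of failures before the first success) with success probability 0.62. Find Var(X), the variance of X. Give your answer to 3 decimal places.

15.916

Per component, 1: μ=-0.3, E[X²]=29.25; 2: μ=6, E[X²]=40; 3: μ=2.95, E[X²]=15.3033; 4: μ=0.612903, E[X²]=1.3642.
E[X] = 0.32·-0.3 + 0.11·6 + 0.27·2.95 + 0.3·0.612903 = 1.54437.
E[X²] = 0.32·29.25 + 0.11·40 + 0.27·15.3033 + 0.3·1.3642 = 18.3012.
Var(X) = E[X²] − (E[X])² = 18.3012 − 2.38508 = 15.9161.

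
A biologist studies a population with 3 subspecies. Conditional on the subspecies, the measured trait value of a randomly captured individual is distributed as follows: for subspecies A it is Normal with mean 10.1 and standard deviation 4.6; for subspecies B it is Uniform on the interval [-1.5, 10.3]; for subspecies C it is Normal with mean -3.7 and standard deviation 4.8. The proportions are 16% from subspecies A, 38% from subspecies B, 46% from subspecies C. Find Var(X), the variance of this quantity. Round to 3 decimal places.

45.854

Per component, A: μ=10.1, E[X²]=123.17; B: μ=4.4, E[X²]=30.9633; C: μ=-3.7, E[X²]=36.73.
E[X] = 0.16·10.1 + 0.38·4.4 + 0.46·-3.7 = 1.586.
E[X²] = 0.16·123.17 + 0.38·30.9633 + 0.46·36.73 = 48.3691.
Var(X) = E[X²] − (E[X])² = 48.3691 − 2.5154 = 45.8537.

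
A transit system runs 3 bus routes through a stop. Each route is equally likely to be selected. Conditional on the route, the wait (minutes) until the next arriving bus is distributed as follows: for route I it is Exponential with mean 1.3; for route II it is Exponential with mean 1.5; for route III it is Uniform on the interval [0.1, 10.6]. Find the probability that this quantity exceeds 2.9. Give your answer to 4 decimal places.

Conditional on each route, P(X > 2.9): I: 0.107446; II: 0.144665; III: 0.733333.
By total probability, P(X > 2.9) = 0.333333·0.107446 + 0.333333·0.144665 + 0.333333·0.733333 = 0.328481.

0.3285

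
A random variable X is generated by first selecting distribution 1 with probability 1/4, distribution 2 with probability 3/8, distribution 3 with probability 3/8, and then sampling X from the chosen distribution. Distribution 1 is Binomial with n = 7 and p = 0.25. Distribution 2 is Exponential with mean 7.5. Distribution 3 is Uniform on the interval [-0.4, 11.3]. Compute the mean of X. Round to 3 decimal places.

Component means — 1: 1.75; 2: 7.5; 3: 5.45.
E[X] = 0.25·1.75 + 0.375·7.5 + 0.375·5.45 = 5.29375.

5.294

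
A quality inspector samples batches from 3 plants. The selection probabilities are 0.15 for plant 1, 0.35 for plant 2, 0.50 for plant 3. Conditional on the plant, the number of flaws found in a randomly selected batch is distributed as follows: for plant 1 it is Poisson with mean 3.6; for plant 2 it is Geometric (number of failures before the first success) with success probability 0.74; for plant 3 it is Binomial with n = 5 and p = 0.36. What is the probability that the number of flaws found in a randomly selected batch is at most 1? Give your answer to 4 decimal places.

Conditional on each plant, P(X ≤ 1): 1: 0.125689; 2: 0.9324; 3: 0.409364.
By total probability, P(X ≤ 1) = 0.15·0.125689 + 0.35·0.9324 + 0.5·0.409364 = 0.549875.

0.5499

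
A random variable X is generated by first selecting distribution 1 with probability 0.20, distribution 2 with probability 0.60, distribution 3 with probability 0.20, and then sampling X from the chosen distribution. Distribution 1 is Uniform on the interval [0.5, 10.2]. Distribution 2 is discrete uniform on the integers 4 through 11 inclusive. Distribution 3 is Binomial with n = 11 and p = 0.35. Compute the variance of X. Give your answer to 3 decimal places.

Per component, 1: μ=5.35, E[X²]=36.4633; 2: μ=7.5, E[X²]=61.5; 3: μ=3.85, E[X²]=17.325.
E[X] = 0.2·5.35 + 0.6·7.5 + 0.2·3.85 = 6.34.
E[X²] = 0.2·36.4633 + 0.6·61.5 + 0.2·17.325 = 47.6577.
Var(X) = E[X²] − (E[X])² = 47.6577 − 40.1956 = 7.46207.

7.462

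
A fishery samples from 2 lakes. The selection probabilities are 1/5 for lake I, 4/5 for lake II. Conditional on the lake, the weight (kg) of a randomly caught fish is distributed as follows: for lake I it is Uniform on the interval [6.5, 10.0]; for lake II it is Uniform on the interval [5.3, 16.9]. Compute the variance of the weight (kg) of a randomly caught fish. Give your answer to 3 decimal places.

Per component, I: μ=8.25, E[X²]=69.0833; II: μ=11.1, E[X²]=134.423.
E[X] = 0.2·8.25 + 0.8·11.1 = 10.53.
E[X²] = 0.2·69.0833 + 0.8·134.423 = 121.355.
Var(X) = E[X²] − (E[X])² = 121.355 − 110.881 = 10.4744.

10.474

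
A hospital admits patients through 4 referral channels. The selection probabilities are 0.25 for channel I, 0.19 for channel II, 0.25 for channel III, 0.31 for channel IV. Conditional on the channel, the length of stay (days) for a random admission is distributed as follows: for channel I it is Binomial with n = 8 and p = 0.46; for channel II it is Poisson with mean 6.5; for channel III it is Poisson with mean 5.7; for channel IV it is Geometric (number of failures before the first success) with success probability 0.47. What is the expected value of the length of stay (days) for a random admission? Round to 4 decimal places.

Component means — I: 3.68; II: 6.5; III: 5.7; IV: 1.12766.
E[X] = 0.25·3.68 + 0.19·6.5 + 0.25·5.7 + 0.31·1.12766 = 3.92957.

3.9296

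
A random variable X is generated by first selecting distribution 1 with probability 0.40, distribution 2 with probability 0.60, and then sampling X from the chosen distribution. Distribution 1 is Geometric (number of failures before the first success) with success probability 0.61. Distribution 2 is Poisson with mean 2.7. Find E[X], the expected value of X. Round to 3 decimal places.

1.876

Component means — 1: 0.639344; 2: 2.7.
E[X] = 0.4·0.639344 + 0.6·2.7 = 1.87574.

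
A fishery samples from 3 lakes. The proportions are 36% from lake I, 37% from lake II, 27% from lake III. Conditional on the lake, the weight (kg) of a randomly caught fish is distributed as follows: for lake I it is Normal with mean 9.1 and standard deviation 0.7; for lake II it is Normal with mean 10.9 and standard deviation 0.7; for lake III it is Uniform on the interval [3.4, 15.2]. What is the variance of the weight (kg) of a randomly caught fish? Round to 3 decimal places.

Per component, I: μ=9.1, E[X²]=83.3; II: μ=10.9, E[X²]=119.3; III: μ=9.3, E[X²]=98.0933.
E[X] = 0.36·9.1 + 0.37·10.9 + 0.27·9.3 = 9.82.
E[X²] = 0.36·83.3 + 0.37·119.3 + 0.27·98.0933 = 100.614.
Var(X) = E[X²] − (E[X])² = 100.614 − 96.4324 = 4.1818.

4.182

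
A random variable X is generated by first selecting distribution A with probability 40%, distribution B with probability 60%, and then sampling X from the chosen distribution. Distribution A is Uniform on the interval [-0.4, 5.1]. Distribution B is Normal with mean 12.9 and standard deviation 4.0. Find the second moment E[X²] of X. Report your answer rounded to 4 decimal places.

112.6633

For each component E[X²] = Var + (mean)², giving A: 8.04333; B: 182.41.
Overall E[X²] = 0.4·8.04333 + 0.6·182.41 = 112.663.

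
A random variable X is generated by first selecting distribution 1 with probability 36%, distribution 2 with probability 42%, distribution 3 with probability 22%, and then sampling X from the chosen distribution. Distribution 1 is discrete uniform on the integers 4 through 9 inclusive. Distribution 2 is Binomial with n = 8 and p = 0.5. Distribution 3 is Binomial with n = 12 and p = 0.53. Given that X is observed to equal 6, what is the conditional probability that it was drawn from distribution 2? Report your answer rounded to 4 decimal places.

Likelihoods P(X=6 | ·): 1: 0.166667; 2: 0.109375; 3: 0.220757.
Posterior ∝ prior × likelihood. Numerator for 2: 0.42·0.109375 = 0.0459375.
Normalizing constant: 0.36·0.166667 + 0.42·0.109375 + 0.22·0.220757 = 0.154504.
P(2 | observation) = 0.0459375 / 0.154504 = 0.297322.

0.2973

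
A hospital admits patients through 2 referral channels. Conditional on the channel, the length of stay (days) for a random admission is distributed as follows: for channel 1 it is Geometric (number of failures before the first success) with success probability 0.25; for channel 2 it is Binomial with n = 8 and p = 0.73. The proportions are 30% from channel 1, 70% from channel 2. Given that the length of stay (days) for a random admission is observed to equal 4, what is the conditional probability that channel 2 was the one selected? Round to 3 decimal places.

Likelihoods P(X=4 | ·): 1: 0.0791016; 2: 0.105644.
Posterior ∝ prior × likelihood. Numerator for 2: 0.7·0.105644 = 0.0739507.
Normalizing constant: 0.3·0.0791016 + 0.7·0.105644 = 0.0976812.
P(2 | observation) = 0.0739507 / 0.0976812 = 0.757062.

0.757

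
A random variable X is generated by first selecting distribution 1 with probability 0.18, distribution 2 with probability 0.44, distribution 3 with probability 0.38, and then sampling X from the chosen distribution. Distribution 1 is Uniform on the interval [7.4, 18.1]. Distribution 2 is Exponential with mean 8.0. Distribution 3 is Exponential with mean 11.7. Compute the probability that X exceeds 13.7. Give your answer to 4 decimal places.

0.2712

Conditional on each component, P(X > 13.7): 1: 0.411215; 2: 0.180414; 3: 0.310075.
By total probability, P(X > 13.7) = 0.18·0.411215 + 0.44·0.180414 + 0.38·0.310075 = 0.27123.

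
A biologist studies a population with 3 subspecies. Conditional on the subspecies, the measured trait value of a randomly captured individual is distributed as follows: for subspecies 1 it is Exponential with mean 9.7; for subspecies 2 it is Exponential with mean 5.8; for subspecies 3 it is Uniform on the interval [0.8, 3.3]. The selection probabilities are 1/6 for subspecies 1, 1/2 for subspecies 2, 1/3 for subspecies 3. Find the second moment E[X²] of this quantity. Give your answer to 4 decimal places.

66.5778

For each component E[X²] = Var + (mean)², giving 1: 188.18; 2: 67.28; 3: 4.72333.
Overall E[X²] = 0.166667·188.18 + 0.5·67.28 + 0.333333·4.72333 = 66.5778.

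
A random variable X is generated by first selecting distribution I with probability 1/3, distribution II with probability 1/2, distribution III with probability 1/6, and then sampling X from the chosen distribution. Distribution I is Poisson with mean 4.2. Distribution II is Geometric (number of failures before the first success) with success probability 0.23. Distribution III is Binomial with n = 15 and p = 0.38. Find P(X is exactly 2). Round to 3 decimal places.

0.117

Conditional on each component, P(X = 2): I: 0.132261; II: 0.136367; III: 0.0303283.
By total probability, P(X = 2) = 0.333333·0.132261 + 0.5·0.136367 + 0.166667·0.0303283 = 0.117325.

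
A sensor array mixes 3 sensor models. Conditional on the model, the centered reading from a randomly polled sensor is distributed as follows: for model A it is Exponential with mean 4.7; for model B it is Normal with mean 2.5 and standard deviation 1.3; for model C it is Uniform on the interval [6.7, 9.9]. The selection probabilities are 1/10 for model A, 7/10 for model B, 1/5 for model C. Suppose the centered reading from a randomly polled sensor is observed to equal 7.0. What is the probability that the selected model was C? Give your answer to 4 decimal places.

0.9213

Likelihoods f(7.0 | ·): A: 0.0479822; B: 0.000767458; C: 0.3125.
Posterior ∝ prior × likelihood. Numerator for C: 0.2·0.3125 = 0.0625.
Normalizing constant: 0.1·0.0479822 + 0.7·0.000767458 + 0.2·0.3125 = 0.0678354.
P(C | observation) = 0.0625 / 0.0678354 = 0.921347.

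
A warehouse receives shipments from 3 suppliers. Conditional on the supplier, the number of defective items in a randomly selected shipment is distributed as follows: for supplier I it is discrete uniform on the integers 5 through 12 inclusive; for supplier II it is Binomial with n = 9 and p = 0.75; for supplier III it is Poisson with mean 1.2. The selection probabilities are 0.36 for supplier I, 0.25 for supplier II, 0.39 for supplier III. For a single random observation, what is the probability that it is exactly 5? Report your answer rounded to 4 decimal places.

Conditional on each supplier, P(X = 5): I: 0.125; II: 0.116798; III: 0.00624556.
By total probability, P(X = 5) = 0.36·0.125 + 0.25·0.116798 + 0.39·0.00624556 = 0.0766354.

0.0766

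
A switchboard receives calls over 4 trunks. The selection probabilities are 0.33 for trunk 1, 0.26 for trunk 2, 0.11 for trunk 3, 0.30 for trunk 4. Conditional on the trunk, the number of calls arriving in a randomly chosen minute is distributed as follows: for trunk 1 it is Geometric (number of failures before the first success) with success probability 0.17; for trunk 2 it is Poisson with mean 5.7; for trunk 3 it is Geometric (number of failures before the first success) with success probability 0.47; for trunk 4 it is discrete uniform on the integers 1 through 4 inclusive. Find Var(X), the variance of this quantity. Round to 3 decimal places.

14.188

Per component, 1: μ=4.88235, E[X²]=52.5571; 2: μ=5.7, E[X²]=38.19; 3: μ=1.12766, E[X²]=3.67089; 4: μ=2.5, E[X²]=7.5.
E[X] = 0.33·4.88235 + 0.26·5.7 + 0.11·1.12766 + 0.3·2.5 = 3.96722.
E[X²] = 0.33·52.5571 + 0.26·38.19 + 0.11·3.67089 + 0.3·7.5 = 29.927.
Var(X) = E[X²] − (E[X])² = 29.927 − 15.7388 = 14.1882.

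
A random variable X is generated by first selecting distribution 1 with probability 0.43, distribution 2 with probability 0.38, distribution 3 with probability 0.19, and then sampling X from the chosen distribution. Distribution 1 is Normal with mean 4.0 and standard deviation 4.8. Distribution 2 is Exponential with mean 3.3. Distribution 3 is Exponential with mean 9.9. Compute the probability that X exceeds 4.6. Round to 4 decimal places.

0.4073

Conditional on each component, P(X > 4.6): 1: 0.450262; 2: 0.248096; 3: 0.628357.
By total probability, P(X > 4.6) = 0.43·0.450262 + 0.38·0.248096 + 0.19·0.628357 = 0.407277.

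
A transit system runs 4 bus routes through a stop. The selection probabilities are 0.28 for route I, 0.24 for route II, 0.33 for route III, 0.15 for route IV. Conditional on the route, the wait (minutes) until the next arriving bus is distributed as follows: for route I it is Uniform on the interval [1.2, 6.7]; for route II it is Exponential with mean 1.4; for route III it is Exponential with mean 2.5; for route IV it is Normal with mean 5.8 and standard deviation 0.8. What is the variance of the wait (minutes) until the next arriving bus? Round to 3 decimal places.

5.442

Per component, I: μ=3.95, E[X²]=18.1233; II: μ=1.4, E[X²]=3.92; III: μ=2.5, E[X²]=12.5; IV: μ=5.8, E[X²]=34.28.
E[X] = 0.28·3.95 + 0.24·1.4 + 0.33·2.5 + 0.15·5.8 = 3.137.
E[X²] = 0.28·18.1233 + 0.24·3.92 + 0.33·12.5 + 0.15·34.28 = 15.2823.
Var(X) = E[X²] − (E[X])² = 15.2823 − 9.84077 = 5.44156.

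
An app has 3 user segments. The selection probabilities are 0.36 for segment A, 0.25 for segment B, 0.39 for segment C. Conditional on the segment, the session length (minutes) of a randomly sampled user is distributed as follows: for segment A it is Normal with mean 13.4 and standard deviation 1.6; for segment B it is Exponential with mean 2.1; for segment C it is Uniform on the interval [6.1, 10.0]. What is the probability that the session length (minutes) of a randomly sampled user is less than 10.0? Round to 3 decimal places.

0.644

Conditional on each segment, P(X < 10.0): A: 0.0167933; B: 0.991451; C: 1.
By total probability, P(X < 10.0) = 0.36·0.0167933 + 0.25·0.991451 + 0.39·1 = 0.643908.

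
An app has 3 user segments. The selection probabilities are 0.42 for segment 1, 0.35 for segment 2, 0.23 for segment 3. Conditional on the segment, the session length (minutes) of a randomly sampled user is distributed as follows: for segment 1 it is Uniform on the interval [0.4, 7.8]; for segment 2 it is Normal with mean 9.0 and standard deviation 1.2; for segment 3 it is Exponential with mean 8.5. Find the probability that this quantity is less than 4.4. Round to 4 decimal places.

0.3200

Conditional on each segment, P(X < 4.4): 1: 0.540541; 2: 6.32092e-05; 3: 0.404079.
By total probability, P(X < 4.4) = 0.42·0.540541 + 0.35·6.32092e-05 + 0.23·0.404079 = 0.319987.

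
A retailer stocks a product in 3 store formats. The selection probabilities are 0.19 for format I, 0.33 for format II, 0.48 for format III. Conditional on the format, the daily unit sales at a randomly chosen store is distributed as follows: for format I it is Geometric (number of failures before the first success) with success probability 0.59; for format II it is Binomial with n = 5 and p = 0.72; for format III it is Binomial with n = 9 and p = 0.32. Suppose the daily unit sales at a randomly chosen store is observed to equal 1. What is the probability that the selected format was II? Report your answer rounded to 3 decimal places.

0.063

Likelihoods P(X=1 | ·): I: 0.2419; II: 0.0221276; III: 0.131663.
Posterior ∝ prior × likelihood. Numerator for II: 0.33·0.0221276 = 0.00730211.
Normalizing constant: 0.19·0.2419 + 0.33·0.0221276 + 0.48·0.131663 = 0.116461.
P(II | observation) = 0.00730211 / 0.116461 = 0.0626999.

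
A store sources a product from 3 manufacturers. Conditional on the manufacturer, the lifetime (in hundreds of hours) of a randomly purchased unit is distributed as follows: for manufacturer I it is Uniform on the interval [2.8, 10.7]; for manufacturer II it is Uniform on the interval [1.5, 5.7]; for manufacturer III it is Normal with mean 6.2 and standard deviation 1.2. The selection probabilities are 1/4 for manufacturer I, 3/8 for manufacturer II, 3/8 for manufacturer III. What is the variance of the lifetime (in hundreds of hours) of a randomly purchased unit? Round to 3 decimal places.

4.301

Per component, I: μ=6.75, E[X²]=50.7633; II: μ=3.6, E[X²]=14.43; III: μ=6.2, E[X²]=39.88.
E[X] = 0.25·6.75 + 0.375·3.6 + 0.375·6.2 = 5.3625.
E[X²] = 0.25·50.7633 + 0.375·14.43 + 0.375·39.88 = 33.0571.
Var(X) = E[X²] − (E[X])² = 33.0571 − 28.7564 = 4.30068.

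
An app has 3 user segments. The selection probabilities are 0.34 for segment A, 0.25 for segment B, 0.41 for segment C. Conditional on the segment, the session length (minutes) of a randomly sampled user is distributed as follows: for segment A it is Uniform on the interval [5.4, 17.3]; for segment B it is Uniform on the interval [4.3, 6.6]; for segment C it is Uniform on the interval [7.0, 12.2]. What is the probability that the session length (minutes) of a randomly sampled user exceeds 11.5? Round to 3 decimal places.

0.221

Conditional on each segment, P(X > 11.5): A: 0.487395; B: 0; C: 0.134615.
By total probability, P(X > 11.5) = 0.34·0.487395 + 0.25·0 + 0.41·0.134615 = 0.220907.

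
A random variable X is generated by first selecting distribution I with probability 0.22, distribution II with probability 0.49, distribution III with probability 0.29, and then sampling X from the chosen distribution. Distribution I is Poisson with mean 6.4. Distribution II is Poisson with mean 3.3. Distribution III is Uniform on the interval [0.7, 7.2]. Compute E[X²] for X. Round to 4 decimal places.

For each component E[X²] = Var + (mean)², giving I: 47.36; II: 14.19; III: 19.1233.
Overall E[X²] = 0.22·47.36 + 0.49·14.19 + 0.29·19.1233 = 22.9181.

22.9181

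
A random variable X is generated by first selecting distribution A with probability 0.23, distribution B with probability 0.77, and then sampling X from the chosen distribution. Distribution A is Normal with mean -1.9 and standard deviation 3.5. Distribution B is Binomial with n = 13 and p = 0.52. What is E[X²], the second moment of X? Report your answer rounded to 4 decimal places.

For each component E[X²] = Var + (mean)², giving A: 15.86; B: 48.9424.
Overall E[X²] = 0.23·15.86 + 0.77·48.9424 = 41.3334.

41.3334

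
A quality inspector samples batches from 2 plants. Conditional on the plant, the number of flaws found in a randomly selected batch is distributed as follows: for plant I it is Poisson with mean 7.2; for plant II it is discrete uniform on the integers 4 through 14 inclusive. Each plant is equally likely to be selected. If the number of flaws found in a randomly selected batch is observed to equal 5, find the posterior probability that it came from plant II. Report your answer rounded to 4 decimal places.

0.4303

Likelihoods P(X=5 | ·): I: 0.120382; II: 0.0909091.
Posterior ∝ prior × likelihood. Numerator for II: 0.5·0.0909091 = 0.0454545.
Normalizing constant: 0.5·0.120382 + 0.5·0.0909091 = 0.105645.
P(II | observation) = 0.0454545 / 0.105645 = 0.430256.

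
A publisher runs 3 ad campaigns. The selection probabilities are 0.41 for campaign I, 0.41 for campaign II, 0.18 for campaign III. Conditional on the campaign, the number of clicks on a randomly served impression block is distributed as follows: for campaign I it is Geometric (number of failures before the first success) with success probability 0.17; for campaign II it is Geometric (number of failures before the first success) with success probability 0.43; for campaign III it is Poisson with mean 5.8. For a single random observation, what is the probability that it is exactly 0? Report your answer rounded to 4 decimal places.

0.2465

Conditional on each campaign, P(X = 0): I: 0.17; II: 0.43; III: 0.00302755.
By total probability, P(X = 0) = 0.41·0.17 + 0.41·0.43 + 0.18·0.00302755 = 0.246545.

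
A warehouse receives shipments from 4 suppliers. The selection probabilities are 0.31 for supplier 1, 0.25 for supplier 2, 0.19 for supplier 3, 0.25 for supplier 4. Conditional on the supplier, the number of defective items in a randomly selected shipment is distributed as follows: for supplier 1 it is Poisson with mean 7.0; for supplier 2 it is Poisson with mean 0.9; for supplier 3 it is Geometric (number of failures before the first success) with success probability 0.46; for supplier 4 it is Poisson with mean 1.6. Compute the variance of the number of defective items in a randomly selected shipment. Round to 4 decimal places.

10.4656

Per component, 1: μ=7, E[X²]=56; 2: μ=0.9, E[X²]=1.71; 3: μ=1.17391, E[X²]=3.93006; 4: μ=1.6, E[X²]=4.16.
E[X] = 0.31·7 + 0.25·0.9 + 0.19·1.17391 + 0.25·1.6 = 3.01804.
E[X²] = 0.31·56 + 0.25·1.71 + 0.19·3.93006 + 0.25·4.16 = 19.5742.
Var(X) = E[X²] − (E[X])² = 19.5742 − 9.10859 = 10.4656.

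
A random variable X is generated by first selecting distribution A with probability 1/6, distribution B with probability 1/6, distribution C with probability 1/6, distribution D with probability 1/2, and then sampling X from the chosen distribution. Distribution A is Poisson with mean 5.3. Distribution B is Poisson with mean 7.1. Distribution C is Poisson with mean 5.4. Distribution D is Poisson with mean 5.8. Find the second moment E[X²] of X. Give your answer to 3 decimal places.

For each component E[X²] = Var + (mean)², giving A: 33.39; B: 57.51; C: 34.56; D: 39.44.
Overall E[X²] = 0.166667·33.39 + 0.166667·57.51 + 0.166667·34.56 + 0.5·39.44 = 40.63.

40.630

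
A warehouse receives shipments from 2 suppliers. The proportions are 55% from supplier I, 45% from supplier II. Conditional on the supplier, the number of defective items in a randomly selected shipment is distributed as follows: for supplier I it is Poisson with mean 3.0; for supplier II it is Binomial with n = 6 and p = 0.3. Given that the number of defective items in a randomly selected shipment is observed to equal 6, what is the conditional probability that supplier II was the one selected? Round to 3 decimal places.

0.012

Likelihoods P(X=6 | ·): I: 0.0504094; II: 0.000729.
Posterior ∝ prior × likelihood. Numerator for II: 0.45·0.000729 = 0.00032805.
Normalizing constant: 0.55·0.0504094 + 0.45·0.000729 = 0.0280532.
P(II | observation) = 0.00032805 / 0.0280532 = 0.0116938.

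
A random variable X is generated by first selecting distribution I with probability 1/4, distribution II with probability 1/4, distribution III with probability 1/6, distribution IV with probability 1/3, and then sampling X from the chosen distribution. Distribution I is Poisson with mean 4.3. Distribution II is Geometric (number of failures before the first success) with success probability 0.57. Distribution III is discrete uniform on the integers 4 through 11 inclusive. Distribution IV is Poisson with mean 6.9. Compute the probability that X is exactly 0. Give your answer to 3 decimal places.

0.146

Conditional on each component, P(X = 0): I: 0.0135686; II: 0.57; III: 0; IV: 0.00100779.
By total probability, P(X = 0) = 0.25·0.0135686 + 0.25·0.57 + 0.166667·0 + 0.333333·0.00100779 = 0.146228.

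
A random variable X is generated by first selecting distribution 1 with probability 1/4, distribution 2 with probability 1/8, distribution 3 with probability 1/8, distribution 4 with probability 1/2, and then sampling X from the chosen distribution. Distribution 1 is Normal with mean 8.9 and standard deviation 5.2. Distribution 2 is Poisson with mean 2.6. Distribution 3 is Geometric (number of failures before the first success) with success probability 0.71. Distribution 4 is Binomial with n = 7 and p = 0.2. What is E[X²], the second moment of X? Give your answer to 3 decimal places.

For each component E[X²] = Var + (mean)², giving 1: 106.25; 2: 9.36; 3: 0.742115; 4: 3.08.
Overall E[X²] = 0.25·106.25 + 0.125·9.36 + 0.125·0.742115 + 0.5·3.08 = 29.3653.

29.365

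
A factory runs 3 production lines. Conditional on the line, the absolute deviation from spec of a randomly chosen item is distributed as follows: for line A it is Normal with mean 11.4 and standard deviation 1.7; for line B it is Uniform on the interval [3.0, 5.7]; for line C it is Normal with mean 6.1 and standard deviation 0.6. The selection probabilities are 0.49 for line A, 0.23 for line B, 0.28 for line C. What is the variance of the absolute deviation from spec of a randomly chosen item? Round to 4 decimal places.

Per component, A: μ=11.4, E[X²]=132.85; B: μ=4.35, E[X²]=19.53; C: μ=6.1, E[X²]=37.57.
E[X] = 0.49·11.4 + 0.23·4.35 + 0.28·6.1 = 8.2945.
E[X²] = 0.49·132.85 + 0.23·19.53 + 0.28·37.57 = 80.108.
Var(X) = E[X²] − (E[X])² = 80.108 − 68.7987 = 11.3093.

11.3093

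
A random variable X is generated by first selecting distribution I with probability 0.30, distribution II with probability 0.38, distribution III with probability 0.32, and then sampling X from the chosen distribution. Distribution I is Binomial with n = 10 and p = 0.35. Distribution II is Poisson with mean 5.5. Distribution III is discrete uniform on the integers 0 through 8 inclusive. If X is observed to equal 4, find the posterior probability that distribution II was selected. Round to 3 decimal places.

Likelihoods P(X=4 | ·): I: 0.237668; II: 0.155819; III: 0.111111.
Posterior ∝ prior × likelihood. Numerator for II: 0.38·0.155819 = 0.0592111.
Normalizing constant: 0.3·0.237668 + 0.38·0.155819 + 0.32·0.111111 = 0.166067.
P(II | observation) = 0.0592111 / 0.166067 = 0.356549.

0.357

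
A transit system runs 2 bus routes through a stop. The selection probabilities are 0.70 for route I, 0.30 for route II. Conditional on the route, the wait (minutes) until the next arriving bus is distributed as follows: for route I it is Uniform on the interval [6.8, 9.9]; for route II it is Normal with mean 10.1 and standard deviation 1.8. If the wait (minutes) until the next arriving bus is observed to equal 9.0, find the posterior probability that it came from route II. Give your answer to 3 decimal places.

0.196

Likelihoods f(9.0 | ·): I: 0.322581; II: 0.183883.
Posterior ∝ prior × likelihood. Numerator for II: 0.3·0.183883 = 0.055165.
Normalizing constant: 0.7·0.322581 + 0.3·0.183883 = 0.280971.
P(II | observation) = 0.055165 / 0.280971 = 0.196337.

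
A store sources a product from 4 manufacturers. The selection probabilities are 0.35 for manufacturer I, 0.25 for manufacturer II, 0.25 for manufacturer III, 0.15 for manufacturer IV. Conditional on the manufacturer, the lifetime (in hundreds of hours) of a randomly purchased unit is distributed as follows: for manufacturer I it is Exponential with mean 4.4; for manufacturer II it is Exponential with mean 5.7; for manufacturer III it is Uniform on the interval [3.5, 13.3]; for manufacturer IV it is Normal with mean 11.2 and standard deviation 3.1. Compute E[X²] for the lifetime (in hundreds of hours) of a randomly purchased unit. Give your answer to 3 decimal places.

For each component E[X²] = Var + (mean)², giving I: 38.72; II: 64.98; III: 78.5633; IV: 135.05.
Overall E[X²] = 0.35·38.72 + 0.25·64.98 + 0.25·78.5633 + 0.15·135.05 = 69.6953.

69.695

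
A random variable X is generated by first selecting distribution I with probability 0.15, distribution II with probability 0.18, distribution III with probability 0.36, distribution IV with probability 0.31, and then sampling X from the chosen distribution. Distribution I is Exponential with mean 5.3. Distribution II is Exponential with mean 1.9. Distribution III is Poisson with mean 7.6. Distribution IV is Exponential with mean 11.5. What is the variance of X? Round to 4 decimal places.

59.9274

Per component, I: μ=5.3, E[X²]=56.18; II: μ=1.9, E[X²]=7.22; III: μ=7.6, E[X²]=65.36; IV: μ=11.5, E[X²]=264.5.
E[X] = 0.15·5.3 + 0.18·1.9 + 0.36·7.6 + 0.31·11.5 = 7.438.
E[X²] = 0.15·56.18 + 0.18·7.22 + 0.36·65.36 + 0.31·264.5 = 115.251.
Var(X) = E[X²] − (E[X])² = 115.251 − 55.3238 = 59.9274.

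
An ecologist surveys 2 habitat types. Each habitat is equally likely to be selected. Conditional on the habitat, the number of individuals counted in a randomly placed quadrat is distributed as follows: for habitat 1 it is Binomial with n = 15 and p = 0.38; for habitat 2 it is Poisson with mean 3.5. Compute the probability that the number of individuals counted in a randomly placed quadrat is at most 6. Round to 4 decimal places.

0.8026

Conditional on each habitat, P(X ≤ 6): 1: 0.670529; 2: 0.934712.
By total probability, P(X ≤ 6) = 0.5·0.670529 + 0.5·0.934712 = 0.80262.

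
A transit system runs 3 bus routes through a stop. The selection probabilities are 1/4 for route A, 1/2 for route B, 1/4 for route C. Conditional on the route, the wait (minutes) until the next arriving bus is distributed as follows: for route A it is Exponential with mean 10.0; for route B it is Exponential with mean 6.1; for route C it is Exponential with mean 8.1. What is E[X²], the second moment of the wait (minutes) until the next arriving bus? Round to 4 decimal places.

For each component E[X²] = Var + (mean)², giving A: 200; B: 74.42; C: 131.22.
Overall E[X²] = 0.25·200 + 0.5·74.42 + 0.25·131.22 = 120.015.

120.0150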